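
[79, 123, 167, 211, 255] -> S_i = 79 + 44*i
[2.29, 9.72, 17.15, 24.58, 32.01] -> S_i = 2.29 + 7.43*i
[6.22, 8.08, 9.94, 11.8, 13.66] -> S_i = 6.22 + 1.86*i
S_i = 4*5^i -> [4, 20, 100, 500, 2500]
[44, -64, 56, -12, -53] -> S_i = Random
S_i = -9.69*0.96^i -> [-9.69, -9.3, -8.93, -8.57, -8.23]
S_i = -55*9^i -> [-55, -495, -4455, -40095, -360855]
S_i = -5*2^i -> [-5, -10, -20, -40, -80]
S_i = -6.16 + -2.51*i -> [-6.16, -8.67, -11.18, -13.69, -16.2]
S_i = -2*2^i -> [-2, -4, -8, -16, -32]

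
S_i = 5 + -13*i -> [5, -8, -21, -34, -47]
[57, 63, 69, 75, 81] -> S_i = 57 + 6*i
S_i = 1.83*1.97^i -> [1.83, 3.61, 7.1, 13.99, 27.56]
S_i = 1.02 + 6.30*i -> [1.02, 7.32, 13.62, 19.92, 26.22]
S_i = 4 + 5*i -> [4, 9, 14, 19, 24]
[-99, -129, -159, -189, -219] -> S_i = -99 + -30*i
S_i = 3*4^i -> [3, 12, 48, 192, 768]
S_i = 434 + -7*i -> [434, 427, 420, 413, 406]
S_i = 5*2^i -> [5, 10, 20, 40, 80]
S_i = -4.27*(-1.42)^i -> [-4.27, 6.06, -8.61, 12.23, -17.36]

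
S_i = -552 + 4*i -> [-552, -548, -544, -540, -536]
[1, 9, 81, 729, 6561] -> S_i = 1*9^i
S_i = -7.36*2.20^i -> [-7.36, -16.19, -35.62, -78.37, -172.41]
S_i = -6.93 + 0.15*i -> [-6.93, -6.78, -6.63, -6.48, -6.33]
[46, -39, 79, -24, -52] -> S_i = Random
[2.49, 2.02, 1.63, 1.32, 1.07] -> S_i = 2.49*0.81^i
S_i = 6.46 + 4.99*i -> [6.46, 11.45, 16.44, 21.43, 26.42]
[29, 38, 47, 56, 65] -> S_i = 29 + 9*i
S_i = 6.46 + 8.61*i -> [6.46, 15.07, 23.68, 32.29, 40.9]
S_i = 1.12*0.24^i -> [1.12, 0.27, 0.06, 0.02, 0.0]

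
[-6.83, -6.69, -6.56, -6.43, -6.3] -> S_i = -6.83*0.98^i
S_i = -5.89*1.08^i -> [-5.89, -6.36, -6.87, -7.42, -8.01]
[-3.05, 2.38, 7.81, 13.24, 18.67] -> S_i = -3.05 + 5.43*i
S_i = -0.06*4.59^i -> [-0.06, -0.28, -1.26, -5.8, -26.63]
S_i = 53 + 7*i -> [53, 60, 67, 74, 81]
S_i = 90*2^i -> [90, 180, 360, 720, 1440]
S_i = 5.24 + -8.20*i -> [5.24, -2.96, -11.16, -19.36, -27.56]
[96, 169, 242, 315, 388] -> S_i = 96 + 73*i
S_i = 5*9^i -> [5, 45, 405, 3645, 32805]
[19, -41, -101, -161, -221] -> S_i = 19 + -60*i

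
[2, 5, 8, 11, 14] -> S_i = 2 + 3*i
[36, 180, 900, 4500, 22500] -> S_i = 36*5^i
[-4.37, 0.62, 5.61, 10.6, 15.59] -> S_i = -4.37 + 4.99*i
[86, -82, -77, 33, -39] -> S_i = Random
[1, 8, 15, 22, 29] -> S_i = 1 + 7*i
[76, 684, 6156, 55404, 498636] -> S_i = 76*9^i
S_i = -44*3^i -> [-44, -132, -396, -1188, -3564]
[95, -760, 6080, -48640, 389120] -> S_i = 95*-8^i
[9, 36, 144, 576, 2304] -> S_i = 9*4^i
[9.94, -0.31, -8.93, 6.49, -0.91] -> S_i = Random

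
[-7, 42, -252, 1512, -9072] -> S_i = -7*-6^i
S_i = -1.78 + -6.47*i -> [-1.78, -8.25, -14.72, -21.19, -27.66]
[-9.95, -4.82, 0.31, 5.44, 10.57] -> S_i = -9.95 + 5.13*i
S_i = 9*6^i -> [9, 54, 324, 1944, 11664]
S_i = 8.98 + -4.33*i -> [8.98, 4.65, 0.32, -4.01, -8.34]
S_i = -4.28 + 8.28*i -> [-4.28, 4.0, 12.28, 20.56, 28.84]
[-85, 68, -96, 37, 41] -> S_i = Random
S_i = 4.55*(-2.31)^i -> [4.55, -10.51, 24.28, -56.09, 129.56]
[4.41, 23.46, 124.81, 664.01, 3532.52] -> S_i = 4.41*5.32^i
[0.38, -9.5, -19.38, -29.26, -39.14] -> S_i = 0.38 + -9.88*i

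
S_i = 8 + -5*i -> [8, 3, -2, -7, -12]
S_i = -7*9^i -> [-7, -63, -567, -5103, -45927]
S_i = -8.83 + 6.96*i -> [-8.83, -1.87, 5.09, 12.05, 19.01]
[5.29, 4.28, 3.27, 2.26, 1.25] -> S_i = 5.29 + -1.01*i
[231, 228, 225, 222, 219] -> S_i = 231 + -3*i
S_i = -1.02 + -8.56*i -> [-1.02, -9.58, -18.14, -26.7, -35.26]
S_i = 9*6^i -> [9, 54, 324, 1944, 11664]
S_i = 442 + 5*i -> [442, 447, 452, 457, 462]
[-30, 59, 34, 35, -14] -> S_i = Random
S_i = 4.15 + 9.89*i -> [4.15, 14.04, 23.93, 33.82, 43.71]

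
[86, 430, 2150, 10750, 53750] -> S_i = 86*5^i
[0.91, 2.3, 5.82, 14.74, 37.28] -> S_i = 0.91*2.53^i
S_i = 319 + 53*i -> [319, 372, 425, 478, 531]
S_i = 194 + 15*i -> [194, 209, 224, 239, 254]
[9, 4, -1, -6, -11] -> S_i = 9 + -5*i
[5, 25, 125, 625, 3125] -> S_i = 5*5^i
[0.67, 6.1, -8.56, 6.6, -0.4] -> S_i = Random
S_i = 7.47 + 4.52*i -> [7.47, 11.99, 16.51, 21.03, 25.55]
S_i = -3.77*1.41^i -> [-3.77, -5.32, -7.5, -10.57, -14.9]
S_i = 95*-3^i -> [95, -285, 855, -2565, 7695]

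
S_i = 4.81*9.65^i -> [4.81, 46.42, 447.92, 4322.42, 41711.36]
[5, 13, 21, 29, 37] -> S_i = 5 + 8*i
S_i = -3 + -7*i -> [-3, -10, -17, -24, -31]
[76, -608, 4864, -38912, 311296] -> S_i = 76*-8^i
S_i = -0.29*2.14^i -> [-0.29, -0.62, -1.33, -2.84, -6.08]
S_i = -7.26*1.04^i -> [-7.26, -7.55, -7.85, -8.17, -8.49]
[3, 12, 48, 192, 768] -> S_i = 3*4^i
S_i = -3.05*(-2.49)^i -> [-3.05, 7.59, -18.91, 47.09, -117.25]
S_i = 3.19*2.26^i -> [3.19, 7.21, 16.29, 36.82, 83.22]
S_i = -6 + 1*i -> [-6, -5, -4, -3, -2]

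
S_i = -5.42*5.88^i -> [-5.42, -31.87, -187.39, -1101.87, -6479.01]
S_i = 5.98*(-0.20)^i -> [5.98, -1.2, 0.24, -0.05, 0.01]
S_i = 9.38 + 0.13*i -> [9.38, 9.51, 9.64, 9.77, 9.9]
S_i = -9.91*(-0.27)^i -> [-9.91, 2.68, -0.72, 0.2, -0.05]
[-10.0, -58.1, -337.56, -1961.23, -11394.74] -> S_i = -10.00*5.81^i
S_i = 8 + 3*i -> [8, 11, 14, 17, 20]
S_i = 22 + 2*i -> [22, 24, 26, 28, 30]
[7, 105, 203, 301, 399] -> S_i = 7 + 98*i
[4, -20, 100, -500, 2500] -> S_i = 4*-5^i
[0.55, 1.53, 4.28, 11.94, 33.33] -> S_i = 0.55*2.79^i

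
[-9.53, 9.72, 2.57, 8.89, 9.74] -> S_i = Random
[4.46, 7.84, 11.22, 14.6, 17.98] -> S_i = 4.46 + 3.38*i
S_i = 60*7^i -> [60, 420, 2940, 20580, 144060]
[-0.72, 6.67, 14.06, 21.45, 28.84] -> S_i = -0.72 + 7.39*i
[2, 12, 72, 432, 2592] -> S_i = 2*6^i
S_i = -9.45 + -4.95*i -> [-9.45, -14.4, -19.35, -24.3, -29.25]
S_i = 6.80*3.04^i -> [6.8, 20.67, 62.84, 191.04, 580.77]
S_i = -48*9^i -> [-48, -432, -3888, -34992, -314928]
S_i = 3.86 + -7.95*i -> [3.86, -4.09, -12.04, -19.99, -27.94]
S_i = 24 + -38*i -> [24, -14, -52, -90, -128]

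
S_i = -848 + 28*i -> [-848, -820, -792, -764, -736]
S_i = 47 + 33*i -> [47, 80, 113, 146, 179]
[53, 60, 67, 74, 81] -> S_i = 53 + 7*i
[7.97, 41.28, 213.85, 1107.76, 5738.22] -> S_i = 7.97*5.18^i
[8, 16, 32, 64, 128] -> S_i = 8*2^i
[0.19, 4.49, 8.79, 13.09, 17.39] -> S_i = 0.19 + 4.30*i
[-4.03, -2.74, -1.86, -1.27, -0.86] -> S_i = -4.03*0.68^i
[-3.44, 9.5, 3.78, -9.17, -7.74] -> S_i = Random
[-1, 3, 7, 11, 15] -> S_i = -1 + 4*i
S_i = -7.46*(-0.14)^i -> [-7.46, 1.04, -0.15, 0.02, -0.0]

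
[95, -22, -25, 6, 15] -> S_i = Random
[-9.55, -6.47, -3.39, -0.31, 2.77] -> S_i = -9.55 + 3.08*i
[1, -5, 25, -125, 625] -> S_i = 1*-5^i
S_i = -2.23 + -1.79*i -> [-2.23, -4.02, -5.81, -7.6, -9.39]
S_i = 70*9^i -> [70, 630, 5670, 51030, 459270]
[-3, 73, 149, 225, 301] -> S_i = -3 + 76*i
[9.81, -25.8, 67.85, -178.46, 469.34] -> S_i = 9.81*(-2.63)^i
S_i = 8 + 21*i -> [8, 29, 50, 71, 92]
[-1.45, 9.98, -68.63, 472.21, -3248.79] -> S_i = -1.45*(-6.88)^i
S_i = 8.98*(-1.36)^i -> [8.98, -12.21, 16.61, -22.59, 30.72]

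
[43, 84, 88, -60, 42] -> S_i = Random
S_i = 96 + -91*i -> [96, 5, -86, -177, -268]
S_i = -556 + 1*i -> [-556, -555, -554, -553, -552]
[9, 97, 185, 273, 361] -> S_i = 9 + 88*i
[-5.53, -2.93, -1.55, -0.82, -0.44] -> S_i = -5.53*0.53^i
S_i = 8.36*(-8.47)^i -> [8.36, -70.81, 599.75, -5079.92, 43026.89]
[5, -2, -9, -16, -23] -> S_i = 5 + -7*i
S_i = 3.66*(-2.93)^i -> [3.66, -10.72, 31.42, -92.06, 269.74]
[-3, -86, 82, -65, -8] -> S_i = Random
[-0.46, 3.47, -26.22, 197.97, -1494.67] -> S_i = -0.46*(-7.55)^i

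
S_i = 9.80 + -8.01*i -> [9.8, 1.79, -6.22, -14.23, -22.24]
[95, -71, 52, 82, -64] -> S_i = Random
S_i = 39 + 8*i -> [39, 47, 55, 63, 71]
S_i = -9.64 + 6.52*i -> [-9.64, -3.12, 3.4, 9.92, 16.44]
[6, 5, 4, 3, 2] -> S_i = 6 + -1*i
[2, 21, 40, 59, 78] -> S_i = 2 + 19*i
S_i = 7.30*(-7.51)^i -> [7.3, -54.82, 411.72, -3092.02, 23221.09]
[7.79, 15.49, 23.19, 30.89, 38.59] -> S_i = 7.79 + 7.70*i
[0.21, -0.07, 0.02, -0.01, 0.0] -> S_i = 0.21*(-0.31)^i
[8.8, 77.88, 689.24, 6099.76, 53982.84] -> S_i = 8.80*8.85^i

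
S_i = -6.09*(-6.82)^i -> [-6.09, 41.53, -283.26, 1931.84, -13175.13]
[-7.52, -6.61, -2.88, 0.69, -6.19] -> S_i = Random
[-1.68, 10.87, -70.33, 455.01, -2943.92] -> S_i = -1.68*(-6.47)^i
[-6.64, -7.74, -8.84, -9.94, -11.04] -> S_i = -6.64 + -1.10*i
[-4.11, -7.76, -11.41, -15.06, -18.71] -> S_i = -4.11 + -3.65*i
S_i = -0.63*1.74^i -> [-0.63, -1.1, -1.91, -3.32, -5.77]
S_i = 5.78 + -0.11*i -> [5.78, 5.67, 5.56, 5.45, 5.34]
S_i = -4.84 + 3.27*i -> [-4.84, -1.57, 1.7, 4.97, 8.24]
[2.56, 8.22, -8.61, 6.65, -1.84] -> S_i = Random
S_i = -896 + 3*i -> [-896, -893, -890, -887, -884]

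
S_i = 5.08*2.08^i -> [5.08, 10.57, 21.98, 45.71, 95.09]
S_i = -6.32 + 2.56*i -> [-6.32, -3.76, -1.2, 1.36, 3.92]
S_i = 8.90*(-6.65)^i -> [8.9, -59.18, 393.58, -2617.31, 17405.1]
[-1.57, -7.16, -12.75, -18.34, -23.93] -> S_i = -1.57 + -5.59*i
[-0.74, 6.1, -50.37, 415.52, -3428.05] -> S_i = -0.74*(-8.25)^i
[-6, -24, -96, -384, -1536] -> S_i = -6*4^i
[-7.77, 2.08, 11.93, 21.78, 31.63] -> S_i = -7.77 + 9.85*i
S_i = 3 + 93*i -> [3, 96, 189, 282, 375]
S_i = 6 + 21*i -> [6, 27, 48, 69, 90]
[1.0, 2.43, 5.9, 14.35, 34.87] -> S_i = 1.00*2.43^i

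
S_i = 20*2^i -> [20, 40, 80, 160, 320]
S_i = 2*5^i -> [2, 10, 50, 250, 1250]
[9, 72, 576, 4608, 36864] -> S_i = 9*8^i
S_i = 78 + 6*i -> [78, 84, 90, 96, 102]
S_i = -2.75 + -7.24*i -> [-2.75, -9.99, -17.23, -24.47, -31.71]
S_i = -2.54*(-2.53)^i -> [-2.54, 6.43, -16.26, 41.13, -104.07]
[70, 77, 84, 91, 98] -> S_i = 70 + 7*i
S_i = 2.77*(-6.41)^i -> [2.77, -17.76, 113.81, -729.55, 4676.4]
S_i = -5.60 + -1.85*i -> [-5.6, -7.45, -9.3, -11.15, -13.0]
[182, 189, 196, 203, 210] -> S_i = 182 + 7*i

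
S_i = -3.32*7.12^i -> [-3.32, -23.64, -168.31, -1198.33, -8532.14]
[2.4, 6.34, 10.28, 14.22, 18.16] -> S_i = 2.40 + 3.94*i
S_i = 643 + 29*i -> [643, 672, 701, 730, 759]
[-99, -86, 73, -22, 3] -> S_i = Random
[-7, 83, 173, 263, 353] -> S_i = -7 + 90*i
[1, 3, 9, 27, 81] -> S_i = 1*3^i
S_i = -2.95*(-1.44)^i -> [-2.95, 4.25, -6.12, 8.81, -12.68]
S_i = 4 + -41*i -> [4, -37, -78, -119, -160]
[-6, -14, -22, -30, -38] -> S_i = -6 + -8*i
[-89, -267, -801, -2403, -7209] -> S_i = -89*3^i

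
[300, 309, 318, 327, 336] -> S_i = 300 + 9*i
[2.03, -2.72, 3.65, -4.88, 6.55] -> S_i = 2.03*(-1.34)^i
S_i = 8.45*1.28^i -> [8.45, 10.82, 13.84, 17.72, 22.68]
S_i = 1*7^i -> [1, 7, 49, 343, 2401]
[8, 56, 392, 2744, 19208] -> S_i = 8*7^i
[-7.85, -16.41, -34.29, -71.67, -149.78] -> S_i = -7.85*2.09^i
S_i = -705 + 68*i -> [-705, -637, -569, -501, -433]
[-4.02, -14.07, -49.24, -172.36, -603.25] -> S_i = -4.02*3.50^i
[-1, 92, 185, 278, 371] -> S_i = -1 + 93*i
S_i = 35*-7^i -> [35, -245, 1715, -12005, 84035]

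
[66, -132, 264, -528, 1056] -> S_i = 66*-2^i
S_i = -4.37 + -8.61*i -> [-4.37, -12.98, -21.59, -30.2, -38.81]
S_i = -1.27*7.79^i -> [-1.27, -9.89, -77.07, -600.37, -4676.85]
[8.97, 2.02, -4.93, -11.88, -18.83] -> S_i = 8.97 + -6.95*i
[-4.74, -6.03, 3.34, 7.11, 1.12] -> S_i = Random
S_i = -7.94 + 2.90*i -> [-7.94, -5.04, -2.14, 0.76, 3.66]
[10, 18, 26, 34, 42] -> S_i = 10 + 8*i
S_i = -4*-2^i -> [-4, 8, -16, 32, -64]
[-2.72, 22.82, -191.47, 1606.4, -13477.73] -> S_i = -2.72*(-8.39)^i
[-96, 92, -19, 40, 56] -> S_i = Random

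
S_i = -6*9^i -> [-6, -54, -486, -4374, -39366]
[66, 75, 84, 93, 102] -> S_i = 66 + 9*i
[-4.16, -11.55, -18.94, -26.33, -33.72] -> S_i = -4.16 + -7.39*i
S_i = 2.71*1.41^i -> [2.71, 3.82, 5.39, 7.6, 10.71]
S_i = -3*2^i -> [-3, -6, -12, -24, -48]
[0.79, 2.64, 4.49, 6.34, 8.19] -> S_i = 0.79 + 1.85*i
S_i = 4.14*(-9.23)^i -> [4.14, -38.21, 352.7, -3255.41, 30047.42]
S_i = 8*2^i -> [8, 16, 32, 64, 128]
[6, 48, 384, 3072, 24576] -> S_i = 6*8^i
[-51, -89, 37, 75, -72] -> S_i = Random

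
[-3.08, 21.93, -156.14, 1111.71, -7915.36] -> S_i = -3.08*(-7.12)^i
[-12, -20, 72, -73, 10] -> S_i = Random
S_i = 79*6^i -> [79, 474, 2844, 17064, 102384]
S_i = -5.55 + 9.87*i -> [-5.55, 4.32, 14.19, 24.06, 33.93]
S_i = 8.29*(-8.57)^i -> [8.29, -71.05, 608.86, -5217.91, 44717.53]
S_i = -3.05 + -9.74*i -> [-3.05, -12.79, -22.53, -32.27, -42.01]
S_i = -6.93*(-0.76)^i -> [-6.93, 5.27, -4.0, 3.04, -2.31]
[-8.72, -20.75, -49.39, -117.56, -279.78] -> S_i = -8.72*2.38^i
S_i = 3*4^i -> [3, 12, 48, 192, 768]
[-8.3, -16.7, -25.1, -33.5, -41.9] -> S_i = -8.30 + -8.40*i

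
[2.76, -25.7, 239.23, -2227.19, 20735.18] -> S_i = 2.76*(-9.31)^i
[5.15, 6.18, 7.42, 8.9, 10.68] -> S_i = 5.15*1.20^i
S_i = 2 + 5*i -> [2, 7, 12, 17, 22]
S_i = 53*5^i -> [53, 265, 1325, 6625, 33125]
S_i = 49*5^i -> [49, 245, 1225, 6125, 30625]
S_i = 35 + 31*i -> [35, 66, 97, 128, 159]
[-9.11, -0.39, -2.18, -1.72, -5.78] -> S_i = Random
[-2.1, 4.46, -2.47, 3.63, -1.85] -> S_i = Random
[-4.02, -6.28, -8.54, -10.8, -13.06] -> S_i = -4.02 + -2.26*i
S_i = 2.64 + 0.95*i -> [2.64, 3.59, 4.54, 5.49, 6.44]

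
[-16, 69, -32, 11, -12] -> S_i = Random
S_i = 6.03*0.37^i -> [6.03, 2.23, 0.83, 0.31, 0.11]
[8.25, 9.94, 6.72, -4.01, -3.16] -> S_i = Random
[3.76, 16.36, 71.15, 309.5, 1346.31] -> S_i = 3.76*4.35^i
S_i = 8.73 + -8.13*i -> [8.73, 0.6, -7.53, -15.66, -23.79]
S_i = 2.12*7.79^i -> [2.12, 16.51, 128.65, 1002.19, 7807.03]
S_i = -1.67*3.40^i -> [-1.67, -5.68, -19.31, -65.64, -223.17]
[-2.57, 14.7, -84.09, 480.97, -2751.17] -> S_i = -2.57*(-5.72)^i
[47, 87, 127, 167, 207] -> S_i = 47 + 40*i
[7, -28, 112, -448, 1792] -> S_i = 7*-4^i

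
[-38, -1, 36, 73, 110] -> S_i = -38 + 37*i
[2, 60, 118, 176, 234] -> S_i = 2 + 58*i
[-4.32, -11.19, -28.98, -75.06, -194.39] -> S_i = -4.32*2.59^i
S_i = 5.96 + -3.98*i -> [5.96, 1.98, -2.0, -5.98, -9.96]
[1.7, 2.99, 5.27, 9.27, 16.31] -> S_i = 1.70*1.76^i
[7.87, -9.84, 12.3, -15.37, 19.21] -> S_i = 7.87*(-1.25)^i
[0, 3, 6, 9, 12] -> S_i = 0 + 3*i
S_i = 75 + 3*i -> [75, 78, 81, 84, 87]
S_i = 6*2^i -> [6, 12, 24, 48, 96]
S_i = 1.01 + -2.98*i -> [1.01, -1.97, -4.95, -7.93, -10.91]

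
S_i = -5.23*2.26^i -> [-5.23, -11.82, -26.71, -60.37, -136.44]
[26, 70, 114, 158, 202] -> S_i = 26 + 44*i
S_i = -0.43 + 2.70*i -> [-0.43, 2.27, 4.97, 7.67, 10.37]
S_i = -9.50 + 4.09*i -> [-9.5, -5.41, -1.32, 2.77, 6.86]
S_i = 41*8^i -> [41, 328, 2624, 20992, 167936]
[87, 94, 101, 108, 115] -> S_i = 87 + 7*i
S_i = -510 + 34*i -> [-510, -476, -442, -408, -374]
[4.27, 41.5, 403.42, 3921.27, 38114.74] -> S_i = 4.27*9.72^i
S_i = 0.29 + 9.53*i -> [0.29, 9.82, 19.35, 28.88, 38.41]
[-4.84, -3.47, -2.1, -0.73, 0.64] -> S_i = -4.84 + 1.37*i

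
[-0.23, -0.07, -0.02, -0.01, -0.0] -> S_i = -0.23*0.29^i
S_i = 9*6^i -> [9, 54, 324, 1944, 11664]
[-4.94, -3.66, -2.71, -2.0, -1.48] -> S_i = -4.94*0.74^i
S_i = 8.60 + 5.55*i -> [8.6, 14.15, 19.7, 25.25, 30.8]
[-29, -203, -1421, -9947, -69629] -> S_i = -29*7^i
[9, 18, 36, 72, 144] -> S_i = 9*2^i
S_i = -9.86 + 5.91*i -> [-9.86, -3.95, 1.96, 7.87, 13.78]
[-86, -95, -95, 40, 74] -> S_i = Random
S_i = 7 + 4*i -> [7, 11, 15, 19, 23]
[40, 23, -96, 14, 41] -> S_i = Random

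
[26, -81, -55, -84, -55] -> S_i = Random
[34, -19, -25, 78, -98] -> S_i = Random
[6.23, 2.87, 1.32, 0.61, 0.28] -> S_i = 6.23*0.46^i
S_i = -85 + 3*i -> [-85, -82, -79, -76, -73]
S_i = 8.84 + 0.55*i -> [8.84, 9.39, 9.94, 10.49, 11.04]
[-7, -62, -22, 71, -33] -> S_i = Random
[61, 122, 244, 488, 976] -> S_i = 61*2^i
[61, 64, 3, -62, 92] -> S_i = Random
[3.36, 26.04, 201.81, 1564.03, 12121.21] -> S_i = 3.36*7.75^i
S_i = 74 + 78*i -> [74, 152, 230, 308, 386]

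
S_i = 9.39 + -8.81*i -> [9.39, 0.58, -8.23, -17.04, -25.85]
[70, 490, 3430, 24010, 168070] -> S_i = 70*7^i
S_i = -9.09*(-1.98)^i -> [-9.09, 18.0, -35.64, 70.56, -139.71]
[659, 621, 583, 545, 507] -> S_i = 659 + -38*i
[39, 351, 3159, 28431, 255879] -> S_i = 39*9^i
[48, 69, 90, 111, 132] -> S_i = 48 + 21*i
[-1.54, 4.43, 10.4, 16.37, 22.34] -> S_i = -1.54 + 5.97*i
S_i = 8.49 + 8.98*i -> [8.49, 17.47, 26.45, 35.43, 44.41]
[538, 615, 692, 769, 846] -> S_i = 538 + 77*i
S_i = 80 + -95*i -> [80, -15, -110, -205, -300]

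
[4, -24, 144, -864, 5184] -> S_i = 4*-6^i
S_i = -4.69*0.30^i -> [-4.69, -1.41, -0.42, -0.13, -0.04]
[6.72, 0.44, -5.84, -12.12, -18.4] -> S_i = 6.72 + -6.28*i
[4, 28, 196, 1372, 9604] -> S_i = 4*7^i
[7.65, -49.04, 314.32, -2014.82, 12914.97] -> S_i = 7.65*(-6.41)^i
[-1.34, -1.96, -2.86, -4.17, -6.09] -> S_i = -1.34*1.46^i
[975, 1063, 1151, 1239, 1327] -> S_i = 975 + 88*i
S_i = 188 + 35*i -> [188, 223, 258, 293, 328]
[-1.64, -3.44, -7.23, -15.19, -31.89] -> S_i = -1.64*2.10^i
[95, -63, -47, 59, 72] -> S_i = Random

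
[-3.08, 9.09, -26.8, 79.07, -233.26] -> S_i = -3.08*(-2.95)^i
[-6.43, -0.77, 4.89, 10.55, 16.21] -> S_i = -6.43 + 5.66*i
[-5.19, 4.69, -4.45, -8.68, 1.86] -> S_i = Random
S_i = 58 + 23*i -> [58, 81, 104, 127, 150]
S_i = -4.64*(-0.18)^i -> [-4.64, 0.84, -0.15, 0.03, -0.0]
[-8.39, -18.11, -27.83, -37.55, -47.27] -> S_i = -8.39 + -9.72*i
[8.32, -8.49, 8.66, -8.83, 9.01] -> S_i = 8.32*(-1.02)^i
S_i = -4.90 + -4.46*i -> [-4.9, -9.36, -13.82, -18.28, -22.74]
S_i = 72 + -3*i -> [72, 69, 66, 63, 60]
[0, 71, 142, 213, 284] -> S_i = 0 + 71*i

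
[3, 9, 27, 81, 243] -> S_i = 3*3^i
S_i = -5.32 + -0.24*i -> [-5.32, -5.56, -5.8, -6.04, -6.28]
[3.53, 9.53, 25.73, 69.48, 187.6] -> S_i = 3.53*2.70^i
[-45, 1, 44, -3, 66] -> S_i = Random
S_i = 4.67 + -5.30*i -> [4.67, -0.63, -5.93, -11.23, -16.53]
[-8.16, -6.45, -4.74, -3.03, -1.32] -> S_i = -8.16 + 1.71*i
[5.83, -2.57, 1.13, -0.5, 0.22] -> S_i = 5.83*(-0.44)^i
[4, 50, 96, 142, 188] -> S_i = 4 + 46*i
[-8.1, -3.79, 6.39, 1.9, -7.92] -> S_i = Random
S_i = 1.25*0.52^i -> [1.25, 0.65, 0.34, 0.18, 0.09]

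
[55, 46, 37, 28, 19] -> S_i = 55 + -9*i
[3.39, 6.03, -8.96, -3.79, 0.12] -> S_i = Random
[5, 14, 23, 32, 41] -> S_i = 5 + 9*i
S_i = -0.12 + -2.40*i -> [-0.12, -2.52, -4.92, -7.32, -9.72]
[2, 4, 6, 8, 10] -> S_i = 2 + 2*i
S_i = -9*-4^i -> [-9, 36, -144, 576, -2304]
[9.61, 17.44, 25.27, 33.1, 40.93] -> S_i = 9.61 + 7.83*i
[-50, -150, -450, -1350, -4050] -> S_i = -50*3^i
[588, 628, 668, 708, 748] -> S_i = 588 + 40*i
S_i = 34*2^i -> [34, 68, 136, 272, 544]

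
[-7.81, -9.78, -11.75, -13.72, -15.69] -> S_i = -7.81 + -1.97*i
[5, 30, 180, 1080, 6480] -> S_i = 5*6^i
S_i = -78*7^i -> [-78, -546, -3822, -26754, -187278]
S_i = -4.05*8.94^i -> [-4.05, -36.21, -323.69, -2893.79, -25870.52]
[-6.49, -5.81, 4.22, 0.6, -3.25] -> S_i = Random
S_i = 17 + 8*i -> [17, 25, 33, 41, 49]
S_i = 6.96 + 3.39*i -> [6.96, 10.35, 13.74, 17.13, 20.52]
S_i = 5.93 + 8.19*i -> [5.93, 14.12, 22.31, 30.5, 38.69]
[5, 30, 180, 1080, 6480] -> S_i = 5*6^i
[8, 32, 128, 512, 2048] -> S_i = 8*4^i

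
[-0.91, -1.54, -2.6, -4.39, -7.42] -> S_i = -0.91*1.69^i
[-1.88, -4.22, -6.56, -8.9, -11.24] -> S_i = -1.88 + -2.34*i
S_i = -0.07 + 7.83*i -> [-0.07, 7.76, 15.59, 23.42, 31.25]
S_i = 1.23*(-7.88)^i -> [1.23, -9.69, 76.38, -601.84, 4742.53]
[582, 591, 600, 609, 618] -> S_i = 582 + 9*i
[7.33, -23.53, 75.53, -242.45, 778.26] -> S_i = 7.33*(-3.21)^i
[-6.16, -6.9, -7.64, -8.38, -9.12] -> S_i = -6.16 + -0.74*i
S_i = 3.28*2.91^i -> [3.28, 9.54, 27.78, 80.83, 235.2]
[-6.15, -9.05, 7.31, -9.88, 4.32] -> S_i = Random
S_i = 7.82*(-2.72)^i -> [7.82, -21.27, 57.86, -157.37, 428.04]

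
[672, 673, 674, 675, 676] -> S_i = 672 + 1*i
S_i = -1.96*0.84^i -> [-1.96, -1.65, -1.38, -1.16, -0.98]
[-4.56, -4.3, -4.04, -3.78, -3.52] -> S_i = -4.56 + 0.26*i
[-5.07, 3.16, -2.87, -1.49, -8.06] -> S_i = Random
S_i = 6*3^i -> [6, 18, 54, 162, 486]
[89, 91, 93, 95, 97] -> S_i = 89 + 2*i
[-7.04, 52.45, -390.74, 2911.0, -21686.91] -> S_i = -7.04*(-7.45)^i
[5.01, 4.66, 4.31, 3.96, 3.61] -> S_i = 5.01 + -0.35*i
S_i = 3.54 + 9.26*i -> [3.54, 12.8, 22.06, 31.32, 40.58]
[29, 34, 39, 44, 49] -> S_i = 29 + 5*i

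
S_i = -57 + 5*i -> [-57, -52, -47, -42, -37]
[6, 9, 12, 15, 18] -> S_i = 6 + 3*i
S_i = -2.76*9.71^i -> [-2.76, -26.8, -260.22, -2526.78, -24535.0]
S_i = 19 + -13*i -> [19, 6, -7, -20, -33]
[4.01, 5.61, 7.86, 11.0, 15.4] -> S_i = 4.01*1.40^i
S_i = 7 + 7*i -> [7, 14, 21, 28, 35]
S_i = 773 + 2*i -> [773, 775, 777, 779, 781]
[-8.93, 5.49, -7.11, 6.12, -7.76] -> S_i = Random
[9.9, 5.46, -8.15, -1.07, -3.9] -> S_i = Random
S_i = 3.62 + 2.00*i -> [3.62, 5.62, 7.62, 9.62, 11.62]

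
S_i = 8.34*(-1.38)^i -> [8.34, -11.51, 15.88, -21.92, 30.25]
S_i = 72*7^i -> [72, 504, 3528, 24696, 172872]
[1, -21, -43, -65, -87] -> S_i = 1 + -22*i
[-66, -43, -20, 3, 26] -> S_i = -66 + 23*i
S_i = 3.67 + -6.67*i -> [3.67, -3.0, -9.67, -16.34, -23.01]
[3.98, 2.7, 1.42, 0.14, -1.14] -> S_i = 3.98 + -1.28*i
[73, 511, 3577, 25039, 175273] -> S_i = 73*7^i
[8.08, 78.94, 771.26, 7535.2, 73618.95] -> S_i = 8.08*9.77^i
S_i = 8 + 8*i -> [8, 16, 24, 32, 40]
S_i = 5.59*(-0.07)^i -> [5.59, -0.39, 0.03, -0.0, 0.0]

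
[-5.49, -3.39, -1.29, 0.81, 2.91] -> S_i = -5.49 + 2.10*i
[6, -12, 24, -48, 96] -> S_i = 6*-2^i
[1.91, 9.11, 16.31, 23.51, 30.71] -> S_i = 1.91 + 7.20*i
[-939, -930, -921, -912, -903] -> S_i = -939 + 9*i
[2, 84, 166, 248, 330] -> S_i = 2 + 82*i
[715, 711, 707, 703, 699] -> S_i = 715 + -4*i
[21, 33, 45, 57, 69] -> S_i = 21 + 12*i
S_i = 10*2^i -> [10, 20, 40, 80, 160]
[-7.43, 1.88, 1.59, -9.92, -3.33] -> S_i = Random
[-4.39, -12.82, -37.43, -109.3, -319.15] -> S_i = -4.39*2.92^i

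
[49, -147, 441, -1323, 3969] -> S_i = 49*-3^i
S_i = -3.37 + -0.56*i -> [-3.37, -3.93, -4.49, -5.05, -5.61]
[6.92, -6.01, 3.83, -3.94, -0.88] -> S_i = Random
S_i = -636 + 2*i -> [-636, -634, -632, -630, -628]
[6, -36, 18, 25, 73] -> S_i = Random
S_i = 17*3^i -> [17, 51, 153, 459, 1377]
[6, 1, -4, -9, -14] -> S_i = 6 + -5*i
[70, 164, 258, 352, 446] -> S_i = 70 + 94*i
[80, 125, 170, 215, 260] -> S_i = 80 + 45*i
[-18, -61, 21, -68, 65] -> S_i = Random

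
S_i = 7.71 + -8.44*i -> [7.71, -0.73, -9.17, -17.61, -26.05]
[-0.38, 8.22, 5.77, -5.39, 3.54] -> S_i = Random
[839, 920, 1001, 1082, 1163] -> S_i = 839 + 81*i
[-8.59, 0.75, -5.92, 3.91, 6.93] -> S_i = Random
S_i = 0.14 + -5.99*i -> [0.14, -5.85, -11.84, -17.83, -23.82]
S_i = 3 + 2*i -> [3, 5, 7, 9, 11]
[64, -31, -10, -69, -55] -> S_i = Random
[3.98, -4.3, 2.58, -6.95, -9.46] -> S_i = Random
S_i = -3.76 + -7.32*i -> [-3.76, -11.08, -18.4, -25.72, -33.04]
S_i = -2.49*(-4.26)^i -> [-2.49, 10.61, -45.19, 192.5, -820.05]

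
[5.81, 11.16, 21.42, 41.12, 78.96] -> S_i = 5.81*1.92^i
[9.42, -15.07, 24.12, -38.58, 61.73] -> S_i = 9.42*(-1.60)^i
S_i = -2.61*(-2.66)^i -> [-2.61, 6.94, -18.47, 49.12, -130.67]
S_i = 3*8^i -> [3, 24, 192, 1536, 12288]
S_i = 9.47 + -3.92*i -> [9.47, 5.55, 1.63, -2.29, -6.21]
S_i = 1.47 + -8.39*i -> [1.47, -6.92, -15.31, -23.7, -32.09]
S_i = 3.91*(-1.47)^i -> [3.91, -5.75, 8.45, -12.42, 18.26]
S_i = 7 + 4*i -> [7, 11, 15, 19, 23]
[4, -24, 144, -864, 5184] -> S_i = 4*-6^i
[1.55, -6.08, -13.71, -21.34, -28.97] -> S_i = 1.55 + -7.63*i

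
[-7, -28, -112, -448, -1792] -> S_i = -7*4^i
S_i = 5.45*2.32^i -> [5.45, 12.64, 29.33, 68.06, 157.89]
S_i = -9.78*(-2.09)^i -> [-9.78, 20.44, -42.72, 89.28, -186.61]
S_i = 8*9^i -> [8, 72, 648, 5832, 52488]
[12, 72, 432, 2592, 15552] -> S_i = 12*6^i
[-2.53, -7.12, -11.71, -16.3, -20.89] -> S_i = -2.53 + -4.59*i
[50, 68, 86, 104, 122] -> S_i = 50 + 18*i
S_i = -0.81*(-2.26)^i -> [-0.81, 1.83, -4.14, 9.35, -21.13]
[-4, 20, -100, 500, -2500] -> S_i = -4*-5^i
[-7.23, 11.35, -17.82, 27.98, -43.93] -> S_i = -7.23*(-1.57)^i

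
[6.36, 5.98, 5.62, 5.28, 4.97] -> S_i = 6.36*0.94^i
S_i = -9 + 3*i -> [-9, -6, -3, 0, 3]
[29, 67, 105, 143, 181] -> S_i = 29 + 38*i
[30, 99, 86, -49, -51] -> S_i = Random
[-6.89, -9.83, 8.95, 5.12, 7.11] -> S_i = Random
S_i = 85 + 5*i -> [85, 90, 95, 100, 105]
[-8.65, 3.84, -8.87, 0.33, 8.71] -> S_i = Random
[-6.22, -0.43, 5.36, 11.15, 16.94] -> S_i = -6.22 + 5.79*i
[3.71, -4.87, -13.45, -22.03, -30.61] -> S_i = 3.71 + -8.58*i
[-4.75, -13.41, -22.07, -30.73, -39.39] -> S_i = -4.75 + -8.66*i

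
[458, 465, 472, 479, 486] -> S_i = 458 + 7*i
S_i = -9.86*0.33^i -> [-9.86, -3.25, -1.07, -0.35, -0.12]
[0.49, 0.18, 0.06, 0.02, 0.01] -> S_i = 0.49*0.36^i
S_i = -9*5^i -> [-9, -45, -225, -1125, -5625]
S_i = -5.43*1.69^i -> [-5.43, -9.18, -15.51, -26.21, -44.29]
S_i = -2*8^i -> [-2, -16, -128, -1024, -8192]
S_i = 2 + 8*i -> [2, 10, 18, 26, 34]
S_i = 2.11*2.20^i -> [2.11, 4.64, 10.21, 22.47, 49.43]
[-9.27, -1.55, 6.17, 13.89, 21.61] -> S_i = -9.27 + 7.72*i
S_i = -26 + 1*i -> [-26, -25, -24, -23, -22]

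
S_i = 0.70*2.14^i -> [0.7, 1.5, 3.21, 6.86, 14.68]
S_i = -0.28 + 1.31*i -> [-0.28, 1.03, 2.34, 3.65, 4.96]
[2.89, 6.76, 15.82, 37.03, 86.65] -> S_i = 2.89*2.34^i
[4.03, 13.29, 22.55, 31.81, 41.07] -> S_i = 4.03 + 9.26*i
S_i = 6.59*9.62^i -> [6.59, 63.4, 609.87, 5866.93, 56439.83]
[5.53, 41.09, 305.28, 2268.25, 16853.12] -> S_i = 5.53*7.43^i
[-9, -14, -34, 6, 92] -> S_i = Random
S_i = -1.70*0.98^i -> [-1.7, -1.67, -1.63, -1.6, -1.57]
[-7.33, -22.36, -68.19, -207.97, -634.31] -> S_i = -7.33*3.05^i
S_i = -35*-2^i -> [-35, 70, -140, 280, -560]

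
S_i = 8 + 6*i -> [8, 14, 20, 26, 32]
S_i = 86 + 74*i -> [86, 160, 234, 308, 382]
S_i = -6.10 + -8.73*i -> [-6.1, -14.83, -23.56, -32.29, -41.02]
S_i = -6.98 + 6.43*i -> [-6.98, -0.55, 5.88, 12.31, 18.74]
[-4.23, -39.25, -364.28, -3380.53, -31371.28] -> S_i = -4.23*9.28^i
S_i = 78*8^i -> [78, 624, 4992, 39936, 319488]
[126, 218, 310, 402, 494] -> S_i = 126 + 92*i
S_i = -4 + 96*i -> [-4, 92, 188, 284, 380]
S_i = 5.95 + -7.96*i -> [5.95, -2.01, -9.97, -17.93, -25.89]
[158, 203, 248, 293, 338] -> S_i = 158 + 45*i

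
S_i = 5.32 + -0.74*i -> [5.32, 4.58, 3.84, 3.1, 2.36]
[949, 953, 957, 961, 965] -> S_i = 949 + 4*i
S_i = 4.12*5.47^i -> [4.12, 22.54, 123.27, 674.31, 3688.47]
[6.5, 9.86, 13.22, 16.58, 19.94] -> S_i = 6.50 + 3.36*i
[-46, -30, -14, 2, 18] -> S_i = -46 + 16*i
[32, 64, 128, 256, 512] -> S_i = 32*2^i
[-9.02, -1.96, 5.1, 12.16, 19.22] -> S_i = -9.02 + 7.06*i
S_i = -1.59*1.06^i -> [-1.59, -1.69, -1.79, -1.89, -2.01]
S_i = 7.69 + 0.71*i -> [7.69, 8.4, 9.11, 9.82, 10.53]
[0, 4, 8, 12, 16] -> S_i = 0 + 4*i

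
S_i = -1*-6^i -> [-1, 6, -36, 216, -1296]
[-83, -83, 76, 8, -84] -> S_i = Random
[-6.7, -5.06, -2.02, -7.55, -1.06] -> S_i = Random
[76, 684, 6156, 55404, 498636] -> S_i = 76*9^i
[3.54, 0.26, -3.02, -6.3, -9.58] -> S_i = 3.54 + -3.28*i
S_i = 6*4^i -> [6, 24, 96, 384, 1536]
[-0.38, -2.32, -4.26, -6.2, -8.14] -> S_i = -0.38 + -1.94*i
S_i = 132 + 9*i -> [132, 141, 150, 159, 168]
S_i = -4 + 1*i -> [-4, -3, -2, -1, 0]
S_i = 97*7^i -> [97, 679, 4753, 33271, 232897]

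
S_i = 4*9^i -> [4, 36, 324, 2916, 26244]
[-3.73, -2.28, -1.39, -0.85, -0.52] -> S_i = -3.73*0.61^i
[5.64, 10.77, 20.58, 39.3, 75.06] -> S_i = 5.64*1.91^i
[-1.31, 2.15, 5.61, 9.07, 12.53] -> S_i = -1.31 + 3.46*i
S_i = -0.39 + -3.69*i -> [-0.39, -4.08, -7.77, -11.46, -15.15]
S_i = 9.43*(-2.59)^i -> [9.43, -24.42, 63.26, -163.84, 424.34]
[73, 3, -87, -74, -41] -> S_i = Random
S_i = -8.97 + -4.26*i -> [-8.97, -13.23, -17.49, -21.75, -26.01]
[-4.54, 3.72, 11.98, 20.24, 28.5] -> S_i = -4.54 + 8.26*i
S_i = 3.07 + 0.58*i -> [3.07, 3.65, 4.23, 4.81, 5.39]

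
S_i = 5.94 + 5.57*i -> [5.94, 11.51, 17.08, 22.65, 28.22]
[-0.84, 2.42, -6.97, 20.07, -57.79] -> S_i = -0.84*(-2.88)^i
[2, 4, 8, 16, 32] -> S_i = 2*2^i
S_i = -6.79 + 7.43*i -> [-6.79, 0.64, 8.07, 15.5, 22.93]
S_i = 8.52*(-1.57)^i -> [8.52, -13.38, 21.0, -32.97, 51.77]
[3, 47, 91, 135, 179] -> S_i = 3 + 44*i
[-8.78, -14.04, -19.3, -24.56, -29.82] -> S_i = -8.78 + -5.26*i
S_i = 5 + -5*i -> [5, 0, -5, -10, -15]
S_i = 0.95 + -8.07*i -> [0.95, -7.12, -15.19, -23.26, -31.33]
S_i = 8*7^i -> [8, 56, 392, 2744, 19208]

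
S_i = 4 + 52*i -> [4, 56, 108, 160, 212]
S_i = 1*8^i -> [1, 8, 64, 512, 4096]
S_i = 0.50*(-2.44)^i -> [0.5, -1.22, 2.98, -7.26, 17.72]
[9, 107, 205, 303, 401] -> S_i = 9 + 98*i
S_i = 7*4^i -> [7, 28, 112, 448, 1792]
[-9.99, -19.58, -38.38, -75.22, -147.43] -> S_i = -9.99*1.96^i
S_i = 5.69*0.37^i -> [5.69, 2.11, 0.78, 0.29, 0.11]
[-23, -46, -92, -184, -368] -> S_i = -23*2^i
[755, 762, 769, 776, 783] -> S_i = 755 + 7*i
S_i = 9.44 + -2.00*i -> [9.44, 7.44, 5.44, 3.44, 1.44]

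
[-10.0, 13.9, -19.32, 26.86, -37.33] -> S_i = -10.00*(-1.39)^i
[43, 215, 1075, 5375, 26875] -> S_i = 43*5^i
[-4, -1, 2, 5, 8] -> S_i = -4 + 3*i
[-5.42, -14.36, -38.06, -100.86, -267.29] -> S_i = -5.42*2.65^i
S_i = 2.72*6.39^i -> [2.72, 17.38, 111.06, 709.69, 4534.95]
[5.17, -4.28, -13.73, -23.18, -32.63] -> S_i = 5.17 + -9.45*i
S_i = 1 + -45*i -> [1, -44, -89, -134, -179]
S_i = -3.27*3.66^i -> [-3.27, -11.97, -43.8, -160.32, -586.78]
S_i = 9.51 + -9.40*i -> [9.51, 0.11, -9.29, -18.69, -28.09]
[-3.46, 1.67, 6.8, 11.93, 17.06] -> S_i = -3.46 + 5.13*i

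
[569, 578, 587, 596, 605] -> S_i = 569 + 9*i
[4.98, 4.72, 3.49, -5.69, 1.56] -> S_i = Random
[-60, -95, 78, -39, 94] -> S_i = Random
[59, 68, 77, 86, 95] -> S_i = 59 + 9*i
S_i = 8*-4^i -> [8, -32, 128, -512, 2048]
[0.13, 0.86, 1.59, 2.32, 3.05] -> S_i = 0.13 + 0.73*i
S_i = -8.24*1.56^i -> [-8.24, -12.85, -20.05, -31.28, -48.8]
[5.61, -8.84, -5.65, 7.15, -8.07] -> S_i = Random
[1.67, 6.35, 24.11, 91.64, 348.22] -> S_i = 1.67*3.80^i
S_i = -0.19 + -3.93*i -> [-0.19, -4.12, -8.05, -11.98, -15.91]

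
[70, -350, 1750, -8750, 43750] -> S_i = 70*-5^i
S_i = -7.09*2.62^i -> [-7.09, -18.58, -48.67, -127.51, -334.08]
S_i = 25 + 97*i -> [25, 122, 219, 316, 413]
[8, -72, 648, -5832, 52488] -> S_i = 8*-9^i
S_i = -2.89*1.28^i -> [-2.89, -3.7, -4.73, -6.06, -7.76]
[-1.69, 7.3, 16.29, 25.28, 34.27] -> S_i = -1.69 + 8.99*i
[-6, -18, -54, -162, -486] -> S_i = -6*3^i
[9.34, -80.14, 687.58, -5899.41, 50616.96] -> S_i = 9.34*(-8.58)^i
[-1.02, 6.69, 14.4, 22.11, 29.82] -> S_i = -1.02 + 7.71*i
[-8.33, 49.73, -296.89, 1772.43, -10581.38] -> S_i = -8.33*(-5.97)^i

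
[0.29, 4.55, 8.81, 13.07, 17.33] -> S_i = 0.29 + 4.26*i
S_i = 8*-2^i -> [8, -16, 32, -64, 128]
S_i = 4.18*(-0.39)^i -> [4.18, -1.63, 0.64, -0.25, 0.1]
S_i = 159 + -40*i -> [159, 119, 79, 39, -1]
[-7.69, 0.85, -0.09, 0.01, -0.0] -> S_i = -7.69*(-0.11)^i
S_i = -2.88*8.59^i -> [-2.88, -24.74, -212.51, -1825.46, -15680.69]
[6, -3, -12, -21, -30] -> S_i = 6 + -9*i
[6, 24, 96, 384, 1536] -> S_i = 6*4^i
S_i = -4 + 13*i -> [-4, 9, 22, 35, 48]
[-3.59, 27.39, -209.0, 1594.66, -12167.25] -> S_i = -3.59*(-7.63)^i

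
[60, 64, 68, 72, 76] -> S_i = 60 + 4*i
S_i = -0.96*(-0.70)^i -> [-0.96, 0.67, -0.47, 0.33, -0.23]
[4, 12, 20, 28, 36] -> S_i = 4 + 8*i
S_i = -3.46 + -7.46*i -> [-3.46, -10.92, -18.38, -25.84, -33.3]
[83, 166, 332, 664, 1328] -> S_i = 83*2^i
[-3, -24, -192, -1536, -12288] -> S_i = -3*8^i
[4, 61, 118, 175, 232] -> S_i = 4 + 57*i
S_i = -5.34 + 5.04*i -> [-5.34, -0.3, 4.74, 9.78, 14.82]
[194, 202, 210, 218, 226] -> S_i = 194 + 8*i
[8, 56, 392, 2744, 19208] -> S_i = 8*7^i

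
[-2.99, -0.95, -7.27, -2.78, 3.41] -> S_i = Random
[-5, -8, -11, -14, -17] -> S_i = -5 + -3*i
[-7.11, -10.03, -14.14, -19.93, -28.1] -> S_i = -7.11*1.41^i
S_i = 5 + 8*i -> [5, 13, 21, 29, 37]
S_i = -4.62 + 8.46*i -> [-4.62, 3.84, 12.3, 20.76, 29.22]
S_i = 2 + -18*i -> [2, -16, -34, -52, -70]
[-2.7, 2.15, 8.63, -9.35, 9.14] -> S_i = Random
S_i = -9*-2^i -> [-9, 18, -36, 72, -144]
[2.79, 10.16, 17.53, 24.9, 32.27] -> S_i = 2.79 + 7.37*i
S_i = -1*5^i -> [-1, -5, -25, -125, -625]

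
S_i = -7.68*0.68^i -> [-7.68, -5.22, -3.55, -2.41, -1.64]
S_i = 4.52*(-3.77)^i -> [4.52, -17.04, 64.24, -242.19, 913.07]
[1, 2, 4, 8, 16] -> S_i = 1*2^i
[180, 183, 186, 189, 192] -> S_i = 180 + 3*i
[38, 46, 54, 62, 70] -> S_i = 38 + 8*i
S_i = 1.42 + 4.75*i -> [1.42, 6.17, 10.92, 15.67, 20.42]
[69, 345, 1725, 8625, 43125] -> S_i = 69*5^i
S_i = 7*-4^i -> [7, -28, 112, -448, 1792]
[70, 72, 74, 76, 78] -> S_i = 70 + 2*i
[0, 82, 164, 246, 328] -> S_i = 0 + 82*i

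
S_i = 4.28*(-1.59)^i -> [4.28, -6.81, 10.82, -17.2, 27.35]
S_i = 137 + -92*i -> [137, 45, -47, -139, -231]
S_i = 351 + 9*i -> [351, 360, 369, 378, 387]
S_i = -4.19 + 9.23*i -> [-4.19, 5.04, 14.27, 23.5, 32.73]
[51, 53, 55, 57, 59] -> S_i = 51 + 2*i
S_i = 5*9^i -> [5, 45, 405, 3645, 32805]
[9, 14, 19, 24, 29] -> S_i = 9 + 5*i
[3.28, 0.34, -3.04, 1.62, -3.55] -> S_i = Random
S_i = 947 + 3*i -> [947, 950, 953, 956, 959]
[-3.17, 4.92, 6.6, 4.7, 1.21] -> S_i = Random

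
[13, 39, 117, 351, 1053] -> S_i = 13*3^i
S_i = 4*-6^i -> [4, -24, 144, -864, 5184]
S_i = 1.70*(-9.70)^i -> [1.7, -16.49, 159.95, -1551.54, 15049.98]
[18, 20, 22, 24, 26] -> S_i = 18 + 2*i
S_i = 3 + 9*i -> [3, 12, 21, 30, 39]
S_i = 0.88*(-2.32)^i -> [0.88, -2.04, 4.74, -10.99, 25.49]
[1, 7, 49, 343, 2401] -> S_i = 1*7^i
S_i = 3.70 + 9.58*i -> [3.7, 13.28, 22.86, 32.44, 42.02]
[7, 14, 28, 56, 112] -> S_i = 7*2^i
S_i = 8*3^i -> [8, 24, 72, 216, 648]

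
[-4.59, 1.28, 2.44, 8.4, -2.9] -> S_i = Random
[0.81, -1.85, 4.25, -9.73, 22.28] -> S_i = 0.81*(-2.29)^i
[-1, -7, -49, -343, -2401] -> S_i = -1*7^i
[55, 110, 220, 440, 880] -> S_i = 55*2^i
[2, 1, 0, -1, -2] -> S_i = 2 + -1*i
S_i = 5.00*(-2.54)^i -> [5.0, -12.7, 32.26, -81.94, 208.12]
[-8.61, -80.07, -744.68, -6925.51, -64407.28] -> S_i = -8.61*9.30^i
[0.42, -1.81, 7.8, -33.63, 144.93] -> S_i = 0.42*(-4.31)^i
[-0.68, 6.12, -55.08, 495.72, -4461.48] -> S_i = -0.68*(-9.00)^i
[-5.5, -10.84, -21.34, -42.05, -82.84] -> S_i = -5.50*1.97^i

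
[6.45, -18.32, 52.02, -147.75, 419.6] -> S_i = 6.45*(-2.84)^i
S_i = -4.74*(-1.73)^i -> [-4.74, 8.2, -14.19, 24.54, -42.46]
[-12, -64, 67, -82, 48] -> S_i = Random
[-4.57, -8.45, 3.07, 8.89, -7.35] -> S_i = Random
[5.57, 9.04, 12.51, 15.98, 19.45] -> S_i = 5.57 + 3.47*i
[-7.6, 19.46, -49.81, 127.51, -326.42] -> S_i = -7.60*(-2.56)^i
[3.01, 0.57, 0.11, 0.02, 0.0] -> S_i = 3.01*0.19^i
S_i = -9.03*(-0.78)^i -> [-9.03, 7.04, -5.49, 4.29, -3.34]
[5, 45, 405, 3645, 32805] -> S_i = 5*9^i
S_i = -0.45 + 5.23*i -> [-0.45, 4.78, 10.01, 15.24, 20.47]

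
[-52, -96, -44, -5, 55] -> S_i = Random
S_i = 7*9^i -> [7, 63, 567, 5103, 45927]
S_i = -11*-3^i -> [-11, 33, -99, 297, -891]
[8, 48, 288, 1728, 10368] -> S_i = 8*6^i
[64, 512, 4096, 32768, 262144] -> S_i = 64*8^i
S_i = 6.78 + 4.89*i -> [6.78, 11.67, 16.56, 21.45, 26.34]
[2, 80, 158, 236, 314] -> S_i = 2 + 78*i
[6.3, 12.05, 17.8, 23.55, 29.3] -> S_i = 6.30 + 5.75*i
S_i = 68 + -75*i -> [68, -7, -82, -157, -232]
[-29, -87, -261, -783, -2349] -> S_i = -29*3^i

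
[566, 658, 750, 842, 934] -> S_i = 566 + 92*i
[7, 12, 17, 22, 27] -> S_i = 7 + 5*i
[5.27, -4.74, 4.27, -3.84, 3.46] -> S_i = 5.27*(-0.90)^i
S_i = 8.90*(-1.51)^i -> [8.9, -13.44, 20.29, -30.64, 46.27]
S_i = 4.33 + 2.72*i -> [4.33, 7.05, 9.77, 12.49, 15.21]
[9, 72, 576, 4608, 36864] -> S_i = 9*8^i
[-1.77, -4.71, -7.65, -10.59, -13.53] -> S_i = -1.77 + -2.94*i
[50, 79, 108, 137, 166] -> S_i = 50 + 29*i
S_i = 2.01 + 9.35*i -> [2.01, 11.36, 20.71, 30.06, 39.41]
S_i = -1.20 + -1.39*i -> [-1.2, -2.59, -3.98, -5.37, -6.76]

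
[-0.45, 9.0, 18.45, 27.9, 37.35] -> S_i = -0.45 + 9.45*i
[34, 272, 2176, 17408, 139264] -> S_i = 34*8^i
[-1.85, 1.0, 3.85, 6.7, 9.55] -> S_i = -1.85 + 2.85*i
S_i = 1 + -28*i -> [1, -27, -55, -83, -111]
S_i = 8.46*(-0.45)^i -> [8.46, -3.81, 1.71, -0.77, 0.35]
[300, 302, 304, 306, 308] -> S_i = 300 + 2*i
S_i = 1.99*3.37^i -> [1.99, 6.71, 22.6, 76.16, 256.67]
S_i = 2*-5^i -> [2, -10, 50, -250, 1250]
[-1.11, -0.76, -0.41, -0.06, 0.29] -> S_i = -1.11 + 0.35*i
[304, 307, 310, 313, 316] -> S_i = 304 + 3*i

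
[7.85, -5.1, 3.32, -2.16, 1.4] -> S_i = 7.85*(-0.65)^i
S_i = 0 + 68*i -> [0, 68, 136, 204, 272]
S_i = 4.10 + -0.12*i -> [4.1, 3.98, 3.86, 3.74, 3.62]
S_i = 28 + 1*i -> [28, 29, 30, 31, 32]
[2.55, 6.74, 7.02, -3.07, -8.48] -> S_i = Random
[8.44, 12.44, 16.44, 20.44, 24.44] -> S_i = 8.44 + 4.00*i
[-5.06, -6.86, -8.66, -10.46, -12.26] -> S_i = -5.06 + -1.80*i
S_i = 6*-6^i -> [6, -36, 216, -1296, 7776]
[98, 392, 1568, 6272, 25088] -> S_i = 98*4^i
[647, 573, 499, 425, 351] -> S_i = 647 + -74*i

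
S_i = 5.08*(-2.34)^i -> [5.08, -11.89, 27.82, -65.09, 152.31]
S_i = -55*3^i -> [-55, -165, -495, -1485, -4455]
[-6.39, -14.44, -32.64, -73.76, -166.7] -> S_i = -6.39*2.26^i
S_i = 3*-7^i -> [3, -21, 147, -1029, 7203]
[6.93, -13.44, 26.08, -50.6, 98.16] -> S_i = 6.93*(-1.94)^i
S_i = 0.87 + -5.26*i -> [0.87, -4.39, -9.65, -14.91, -20.17]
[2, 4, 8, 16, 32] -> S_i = 2*2^i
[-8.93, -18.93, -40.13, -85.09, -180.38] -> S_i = -8.93*2.12^i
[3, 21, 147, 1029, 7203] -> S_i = 3*7^i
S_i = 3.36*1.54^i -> [3.36, 5.17, 7.97, 12.27, 18.9]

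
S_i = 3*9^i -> [3, 27, 243, 2187, 19683]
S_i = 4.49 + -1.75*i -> [4.49, 2.74, 0.99, -0.76, -2.51]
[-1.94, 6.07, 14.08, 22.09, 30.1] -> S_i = -1.94 + 8.01*i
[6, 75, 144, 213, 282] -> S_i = 6 + 69*i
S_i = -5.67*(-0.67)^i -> [-5.67, 3.8, -2.55, 1.71, -1.14]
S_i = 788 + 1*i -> [788, 789, 790, 791, 792]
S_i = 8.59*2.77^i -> [8.59, 23.79, 65.91, 182.57, 505.72]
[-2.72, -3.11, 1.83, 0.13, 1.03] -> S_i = Random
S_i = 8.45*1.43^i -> [8.45, 12.08, 17.28, 24.71, 35.33]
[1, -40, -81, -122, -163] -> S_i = 1 + -41*i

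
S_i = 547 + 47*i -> [547, 594, 641, 688, 735]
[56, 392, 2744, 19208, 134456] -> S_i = 56*7^i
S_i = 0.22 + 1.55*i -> [0.22, 1.77, 3.32, 4.87, 6.42]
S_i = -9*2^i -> [-9, -18, -36, -72, -144]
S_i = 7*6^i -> [7, 42, 252, 1512, 9072]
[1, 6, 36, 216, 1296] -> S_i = 1*6^i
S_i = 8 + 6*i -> [8, 14, 20, 26, 32]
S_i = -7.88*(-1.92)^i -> [-7.88, 15.13, -29.05, 55.77, -107.09]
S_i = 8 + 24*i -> [8, 32, 56, 80, 104]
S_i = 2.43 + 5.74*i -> [2.43, 8.17, 13.91, 19.65, 25.39]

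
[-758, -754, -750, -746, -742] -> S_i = -758 + 4*i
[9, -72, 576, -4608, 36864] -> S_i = 9*-8^i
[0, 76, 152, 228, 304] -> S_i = 0 + 76*i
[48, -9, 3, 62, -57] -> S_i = Random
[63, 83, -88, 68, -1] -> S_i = Random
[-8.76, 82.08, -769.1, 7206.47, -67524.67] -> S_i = -8.76*(-9.37)^i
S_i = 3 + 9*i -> [3, 12, 21, 30, 39]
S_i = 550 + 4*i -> [550, 554, 558, 562, 566]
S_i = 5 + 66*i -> [5, 71, 137, 203, 269]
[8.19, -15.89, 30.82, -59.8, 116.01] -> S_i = 8.19*(-1.94)^i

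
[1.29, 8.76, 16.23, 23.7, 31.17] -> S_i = 1.29 + 7.47*i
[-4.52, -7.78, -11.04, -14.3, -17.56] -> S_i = -4.52 + -3.26*i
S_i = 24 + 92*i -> [24, 116, 208, 300, 392]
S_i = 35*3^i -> [35, 105, 315, 945, 2835]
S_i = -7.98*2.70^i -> [-7.98, -21.55, -58.17, -157.07, -424.09]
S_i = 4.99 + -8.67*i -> [4.99, -3.68, -12.35, -21.02, -29.69]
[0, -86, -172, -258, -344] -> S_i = 0 + -86*i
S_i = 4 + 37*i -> [4, 41, 78, 115, 152]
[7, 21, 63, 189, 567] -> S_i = 7*3^i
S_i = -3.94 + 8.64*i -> [-3.94, 4.7, 13.34, 21.98, 30.62]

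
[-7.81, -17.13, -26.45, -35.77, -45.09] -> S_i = -7.81 + -9.32*i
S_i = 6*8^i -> [6, 48, 384, 3072, 24576]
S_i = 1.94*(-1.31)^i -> [1.94, -2.54, 3.33, -4.36, 5.71]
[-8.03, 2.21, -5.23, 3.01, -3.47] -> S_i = Random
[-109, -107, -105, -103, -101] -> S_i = -109 + 2*i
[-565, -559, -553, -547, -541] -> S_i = -565 + 6*i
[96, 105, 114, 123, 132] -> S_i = 96 + 9*i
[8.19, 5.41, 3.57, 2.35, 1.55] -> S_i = 8.19*0.66^i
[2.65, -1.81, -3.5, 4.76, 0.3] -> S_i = Random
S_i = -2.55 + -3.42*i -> [-2.55, -5.97, -9.39, -12.81, -16.23]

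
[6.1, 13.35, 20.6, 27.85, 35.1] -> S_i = 6.10 + 7.25*i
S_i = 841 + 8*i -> [841, 849, 857, 865, 873]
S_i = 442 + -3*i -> [442, 439, 436, 433, 430]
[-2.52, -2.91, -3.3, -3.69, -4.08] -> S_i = -2.52 + -0.39*i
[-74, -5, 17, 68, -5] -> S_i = Random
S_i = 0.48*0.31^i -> [0.48, 0.15, 0.05, 0.01, 0.0]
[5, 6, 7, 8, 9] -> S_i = 5 + 1*i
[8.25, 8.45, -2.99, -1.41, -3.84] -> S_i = Random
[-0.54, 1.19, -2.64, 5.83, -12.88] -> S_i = -0.54*(-2.21)^i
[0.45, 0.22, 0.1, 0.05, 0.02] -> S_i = 0.45*0.48^i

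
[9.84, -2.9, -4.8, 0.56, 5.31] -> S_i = Random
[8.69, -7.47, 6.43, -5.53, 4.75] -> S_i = 8.69*(-0.86)^i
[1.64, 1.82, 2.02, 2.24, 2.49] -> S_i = 1.64*1.11^i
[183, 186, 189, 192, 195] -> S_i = 183 + 3*i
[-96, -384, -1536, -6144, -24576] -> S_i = -96*4^i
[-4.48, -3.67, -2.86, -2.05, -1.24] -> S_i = -4.48 + 0.81*i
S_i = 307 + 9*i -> [307, 316, 325, 334, 343]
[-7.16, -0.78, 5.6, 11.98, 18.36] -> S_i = -7.16 + 6.38*i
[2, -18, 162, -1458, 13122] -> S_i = 2*-9^i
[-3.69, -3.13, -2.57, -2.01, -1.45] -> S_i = -3.69 + 0.56*i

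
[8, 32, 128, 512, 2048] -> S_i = 8*4^i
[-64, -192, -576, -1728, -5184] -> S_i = -64*3^i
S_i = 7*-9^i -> [7, -63, 567, -5103, 45927]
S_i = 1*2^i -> [1, 2, 4, 8, 16]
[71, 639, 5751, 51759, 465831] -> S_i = 71*9^i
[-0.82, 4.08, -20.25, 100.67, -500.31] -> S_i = -0.82*(-4.97)^i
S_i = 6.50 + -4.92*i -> [6.5, 1.58, -3.34, -8.26, -13.18]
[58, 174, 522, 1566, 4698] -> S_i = 58*3^i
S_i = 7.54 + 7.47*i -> [7.54, 15.01, 22.48, 29.95, 37.42]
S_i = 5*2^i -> [5, 10, 20, 40, 80]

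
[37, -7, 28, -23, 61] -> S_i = Random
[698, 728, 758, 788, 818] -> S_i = 698 + 30*i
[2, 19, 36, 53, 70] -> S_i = 2 + 17*i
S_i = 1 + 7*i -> [1, 8, 15, 22, 29]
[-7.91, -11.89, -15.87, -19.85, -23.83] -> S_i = -7.91 + -3.98*i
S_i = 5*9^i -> [5, 45, 405, 3645, 32805]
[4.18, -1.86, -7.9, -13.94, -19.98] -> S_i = 4.18 + -6.04*i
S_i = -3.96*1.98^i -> [-3.96, -7.84, -15.52, -30.74, -60.86]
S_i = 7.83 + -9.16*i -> [7.83, -1.33, -10.49, -19.65, -28.81]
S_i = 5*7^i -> [5, 35, 245, 1715, 12005]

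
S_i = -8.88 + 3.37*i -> [-8.88, -5.51, -2.14, 1.23, 4.6]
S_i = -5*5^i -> [-5, -25, -125, -625, -3125]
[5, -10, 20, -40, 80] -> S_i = 5*-2^i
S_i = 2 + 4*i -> [2, 6, 10, 14, 18]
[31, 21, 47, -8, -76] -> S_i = Random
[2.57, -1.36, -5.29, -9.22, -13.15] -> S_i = 2.57 + -3.93*i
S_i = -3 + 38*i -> [-3, 35, 73, 111, 149]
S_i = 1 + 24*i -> [1, 25, 49, 73, 97]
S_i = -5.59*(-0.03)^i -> [-5.59, 0.17, -0.01, 0.0, -0.0]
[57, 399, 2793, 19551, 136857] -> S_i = 57*7^i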